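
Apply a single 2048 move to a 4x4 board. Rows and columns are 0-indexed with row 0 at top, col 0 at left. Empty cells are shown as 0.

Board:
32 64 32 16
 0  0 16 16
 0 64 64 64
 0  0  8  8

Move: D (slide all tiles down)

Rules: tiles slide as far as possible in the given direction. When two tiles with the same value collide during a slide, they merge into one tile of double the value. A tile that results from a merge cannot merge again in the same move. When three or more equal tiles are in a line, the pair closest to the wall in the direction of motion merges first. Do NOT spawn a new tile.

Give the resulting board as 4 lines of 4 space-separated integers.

Answer:   0   0  32   0
  0   0  16  32
  0   0  64  64
 32 128   8   8

Derivation:
Slide down:
col 0: [32, 0, 0, 0] -> [0, 0, 0, 32]
col 1: [64, 0, 64, 0] -> [0, 0, 0, 128]
col 2: [32, 16, 64, 8] -> [32, 16, 64, 8]
col 3: [16, 16, 64, 8] -> [0, 32, 64, 8]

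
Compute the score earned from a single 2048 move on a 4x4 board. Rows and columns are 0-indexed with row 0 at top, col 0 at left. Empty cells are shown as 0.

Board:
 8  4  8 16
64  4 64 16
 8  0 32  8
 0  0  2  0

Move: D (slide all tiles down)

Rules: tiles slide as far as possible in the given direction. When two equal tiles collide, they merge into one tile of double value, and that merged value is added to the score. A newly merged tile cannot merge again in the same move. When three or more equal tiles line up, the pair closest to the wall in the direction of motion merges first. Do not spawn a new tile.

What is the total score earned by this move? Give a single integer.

Answer: 40

Derivation:
Slide down:
col 0: [8, 64, 8, 0] -> [0, 8, 64, 8]  score +0 (running 0)
col 1: [4, 4, 0, 0] -> [0, 0, 0, 8]  score +8 (running 8)
col 2: [8, 64, 32, 2] -> [8, 64, 32, 2]  score +0 (running 8)
col 3: [16, 16, 8, 0] -> [0, 0, 32, 8]  score +32 (running 40)
Board after move:
 0  0  8  0
 8  0 64  0
64  0 32 32
 8  8  2  8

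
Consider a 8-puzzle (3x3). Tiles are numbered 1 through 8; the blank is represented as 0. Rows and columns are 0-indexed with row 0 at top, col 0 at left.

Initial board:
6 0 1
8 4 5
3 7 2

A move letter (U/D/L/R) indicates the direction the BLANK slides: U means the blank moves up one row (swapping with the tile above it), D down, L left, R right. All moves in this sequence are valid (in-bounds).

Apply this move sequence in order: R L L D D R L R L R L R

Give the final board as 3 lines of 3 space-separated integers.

After move 1 (R):
6 1 0
8 4 5
3 7 2

After move 2 (L):
6 0 1
8 4 5
3 7 2

After move 3 (L):
0 6 1
8 4 5
3 7 2

After move 4 (D):
8 6 1
0 4 5
3 7 2

After move 5 (D):
8 6 1
3 4 5
0 7 2

After move 6 (R):
8 6 1
3 4 5
7 0 2

After move 7 (L):
8 6 1
3 4 5
0 7 2

After move 8 (R):
8 6 1
3 4 5
7 0 2

After move 9 (L):
8 6 1
3 4 5
0 7 2

After move 10 (R):
8 6 1
3 4 5
7 0 2

After move 11 (L):
8 6 1
3 4 5
0 7 2

After move 12 (R):
8 6 1
3 4 5
7 0 2

Answer: 8 6 1
3 4 5
7 0 2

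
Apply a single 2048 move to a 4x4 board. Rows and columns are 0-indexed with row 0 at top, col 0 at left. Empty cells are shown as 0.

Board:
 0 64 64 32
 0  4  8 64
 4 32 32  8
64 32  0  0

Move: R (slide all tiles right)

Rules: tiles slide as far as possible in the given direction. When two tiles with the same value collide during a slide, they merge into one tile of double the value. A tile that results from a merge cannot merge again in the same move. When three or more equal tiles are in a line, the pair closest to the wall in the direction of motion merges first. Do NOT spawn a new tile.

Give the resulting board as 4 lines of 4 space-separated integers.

Slide right:
row 0: [0, 64, 64, 32] -> [0, 0, 128, 32]
row 1: [0, 4, 8, 64] -> [0, 4, 8, 64]
row 2: [4, 32, 32, 8] -> [0, 4, 64, 8]
row 3: [64, 32, 0, 0] -> [0, 0, 64, 32]

Answer:   0   0 128  32
  0   4   8  64
  0   4  64   8
  0   0  64  32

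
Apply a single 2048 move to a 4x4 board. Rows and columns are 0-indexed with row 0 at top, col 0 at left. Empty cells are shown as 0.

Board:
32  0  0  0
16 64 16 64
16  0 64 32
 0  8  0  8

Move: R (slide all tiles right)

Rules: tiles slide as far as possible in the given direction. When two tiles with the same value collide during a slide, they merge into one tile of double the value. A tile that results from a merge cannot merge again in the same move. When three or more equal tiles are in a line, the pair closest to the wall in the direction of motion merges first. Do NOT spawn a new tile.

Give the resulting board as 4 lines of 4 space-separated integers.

Answer:  0  0  0 32
16 64 16 64
 0 16 64 32
 0  0  0 16

Derivation:
Slide right:
row 0: [32, 0, 0, 0] -> [0, 0, 0, 32]
row 1: [16, 64, 16, 64] -> [16, 64, 16, 64]
row 2: [16, 0, 64, 32] -> [0, 16, 64, 32]
row 3: [0, 8, 0, 8] -> [0, 0, 0, 16]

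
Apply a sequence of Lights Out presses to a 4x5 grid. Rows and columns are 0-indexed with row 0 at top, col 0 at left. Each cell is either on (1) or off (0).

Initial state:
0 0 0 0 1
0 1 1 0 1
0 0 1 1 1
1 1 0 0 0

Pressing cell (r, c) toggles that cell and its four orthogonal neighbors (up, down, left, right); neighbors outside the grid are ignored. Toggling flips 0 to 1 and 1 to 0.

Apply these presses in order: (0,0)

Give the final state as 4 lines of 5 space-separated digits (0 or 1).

After press 1 at (0,0):
1 1 0 0 1
1 1 1 0 1
0 0 1 1 1
1 1 0 0 0

Answer: 1 1 0 0 1
1 1 1 0 1
0 0 1 1 1
1 1 0 0 0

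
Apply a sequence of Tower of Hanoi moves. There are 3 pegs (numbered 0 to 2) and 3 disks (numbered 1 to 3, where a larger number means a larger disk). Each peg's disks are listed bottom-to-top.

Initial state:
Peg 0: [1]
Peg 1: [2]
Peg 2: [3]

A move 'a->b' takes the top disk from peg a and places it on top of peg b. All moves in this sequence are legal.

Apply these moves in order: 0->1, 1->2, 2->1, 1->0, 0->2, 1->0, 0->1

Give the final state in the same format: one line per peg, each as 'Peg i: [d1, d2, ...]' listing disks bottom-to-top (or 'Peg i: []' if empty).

Answer: Peg 0: []
Peg 1: [2]
Peg 2: [3, 1]

Derivation:
After move 1 (0->1):
Peg 0: []
Peg 1: [2, 1]
Peg 2: [3]

After move 2 (1->2):
Peg 0: []
Peg 1: [2]
Peg 2: [3, 1]

After move 3 (2->1):
Peg 0: []
Peg 1: [2, 1]
Peg 2: [3]

After move 4 (1->0):
Peg 0: [1]
Peg 1: [2]
Peg 2: [3]

After move 5 (0->2):
Peg 0: []
Peg 1: [2]
Peg 2: [3, 1]

After move 6 (1->0):
Peg 0: [2]
Peg 1: []
Peg 2: [3, 1]

After move 7 (0->1):
Peg 0: []
Peg 1: [2]
Peg 2: [3, 1]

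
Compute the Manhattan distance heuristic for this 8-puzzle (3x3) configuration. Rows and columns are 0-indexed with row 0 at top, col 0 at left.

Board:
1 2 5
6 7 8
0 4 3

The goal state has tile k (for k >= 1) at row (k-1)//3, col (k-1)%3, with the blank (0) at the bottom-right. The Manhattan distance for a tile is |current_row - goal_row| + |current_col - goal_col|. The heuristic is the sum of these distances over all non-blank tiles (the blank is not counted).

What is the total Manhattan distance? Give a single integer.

Answer: 12

Derivation:
Tile 1: (0,0)->(0,0) = 0
Tile 2: (0,1)->(0,1) = 0
Tile 5: (0,2)->(1,1) = 2
Tile 6: (1,0)->(1,2) = 2
Tile 7: (1,1)->(2,0) = 2
Tile 8: (1,2)->(2,1) = 2
Tile 4: (2,1)->(1,0) = 2
Tile 3: (2,2)->(0,2) = 2
Sum: 0 + 0 + 2 + 2 + 2 + 2 + 2 + 2 = 12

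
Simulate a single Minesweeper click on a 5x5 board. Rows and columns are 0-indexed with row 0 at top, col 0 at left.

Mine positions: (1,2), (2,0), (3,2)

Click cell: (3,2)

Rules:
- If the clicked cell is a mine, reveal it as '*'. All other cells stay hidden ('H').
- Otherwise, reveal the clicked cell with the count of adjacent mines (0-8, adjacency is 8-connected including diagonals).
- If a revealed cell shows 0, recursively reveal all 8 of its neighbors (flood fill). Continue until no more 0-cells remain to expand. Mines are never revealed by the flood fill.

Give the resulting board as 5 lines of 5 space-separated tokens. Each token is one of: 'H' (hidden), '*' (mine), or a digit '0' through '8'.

H H H H H
H H H H H
H H H H H
H H * H H
H H H H H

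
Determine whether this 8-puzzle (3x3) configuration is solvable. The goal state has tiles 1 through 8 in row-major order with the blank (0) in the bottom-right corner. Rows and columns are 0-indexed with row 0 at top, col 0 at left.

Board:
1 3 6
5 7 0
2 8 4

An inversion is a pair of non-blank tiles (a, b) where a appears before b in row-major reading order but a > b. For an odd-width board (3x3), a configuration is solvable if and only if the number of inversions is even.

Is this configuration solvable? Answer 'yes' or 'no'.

Inversions (pairs i<j in row-major order where tile[i] > tile[j] > 0): 9
9 is odd, so the puzzle is not solvable.

Answer: no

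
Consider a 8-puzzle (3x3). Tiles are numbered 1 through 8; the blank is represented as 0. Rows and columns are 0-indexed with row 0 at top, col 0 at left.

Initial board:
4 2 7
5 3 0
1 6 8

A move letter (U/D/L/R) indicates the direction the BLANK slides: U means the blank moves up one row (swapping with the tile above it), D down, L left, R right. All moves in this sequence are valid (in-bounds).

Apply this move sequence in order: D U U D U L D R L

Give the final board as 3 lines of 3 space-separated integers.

Answer: 4 3 2
5 0 7
1 6 8

Derivation:
After move 1 (D):
4 2 7
5 3 8
1 6 0

After move 2 (U):
4 2 7
5 3 0
1 6 8

After move 3 (U):
4 2 0
5 3 7
1 6 8

After move 4 (D):
4 2 7
5 3 0
1 6 8

After move 5 (U):
4 2 0
5 3 7
1 6 8

After move 6 (L):
4 0 2
5 3 7
1 6 8

After move 7 (D):
4 3 2
5 0 7
1 6 8

After move 8 (R):
4 3 2
5 7 0
1 6 8

After move 9 (L):
4 3 2
5 0 7
1 6 8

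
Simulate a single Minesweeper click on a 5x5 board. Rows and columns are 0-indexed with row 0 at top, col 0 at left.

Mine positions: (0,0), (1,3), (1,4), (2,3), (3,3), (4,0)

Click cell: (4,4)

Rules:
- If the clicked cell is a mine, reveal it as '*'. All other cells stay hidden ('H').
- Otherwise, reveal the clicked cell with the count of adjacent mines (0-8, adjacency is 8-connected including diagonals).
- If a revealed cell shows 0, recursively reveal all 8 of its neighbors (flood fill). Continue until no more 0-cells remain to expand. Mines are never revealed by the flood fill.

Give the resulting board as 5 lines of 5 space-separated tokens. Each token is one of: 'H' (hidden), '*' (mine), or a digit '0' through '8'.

H H H H H
H H H H H
H H H H H
H H H H H
H H H H 1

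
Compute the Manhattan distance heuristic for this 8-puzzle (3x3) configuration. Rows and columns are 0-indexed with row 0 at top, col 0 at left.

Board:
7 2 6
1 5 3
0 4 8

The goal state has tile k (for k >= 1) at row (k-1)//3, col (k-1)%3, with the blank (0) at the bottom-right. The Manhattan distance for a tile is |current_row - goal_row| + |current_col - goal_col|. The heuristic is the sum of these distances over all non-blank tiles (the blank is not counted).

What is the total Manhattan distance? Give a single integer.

Tile 7: at (0,0), goal (2,0), distance |0-2|+|0-0| = 2
Tile 2: at (0,1), goal (0,1), distance |0-0|+|1-1| = 0
Tile 6: at (0,2), goal (1,2), distance |0-1|+|2-2| = 1
Tile 1: at (1,0), goal (0,0), distance |1-0|+|0-0| = 1
Tile 5: at (1,1), goal (1,1), distance |1-1|+|1-1| = 0
Tile 3: at (1,2), goal (0,2), distance |1-0|+|2-2| = 1
Tile 4: at (2,1), goal (1,0), distance |2-1|+|1-0| = 2
Tile 8: at (2,2), goal (2,1), distance |2-2|+|2-1| = 1
Sum: 2 + 0 + 1 + 1 + 0 + 1 + 2 + 1 = 8

Answer: 8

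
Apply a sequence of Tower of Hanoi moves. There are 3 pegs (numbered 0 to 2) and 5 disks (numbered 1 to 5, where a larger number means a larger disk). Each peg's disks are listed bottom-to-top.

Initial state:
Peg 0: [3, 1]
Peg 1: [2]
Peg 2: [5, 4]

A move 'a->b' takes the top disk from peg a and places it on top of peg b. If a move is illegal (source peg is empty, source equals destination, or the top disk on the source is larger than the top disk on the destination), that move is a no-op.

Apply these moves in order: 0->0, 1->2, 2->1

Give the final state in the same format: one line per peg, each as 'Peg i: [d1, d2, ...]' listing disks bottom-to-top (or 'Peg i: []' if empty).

After move 1 (0->0):
Peg 0: [3, 1]
Peg 1: [2]
Peg 2: [5, 4]

After move 2 (1->2):
Peg 0: [3, 1]
Peg 1: []
Peg 2: [5, 4, 2]

After move 3 (2->1):
Peg 0: [3, 1]
Peg 1: [2]
Peg 2: [5, 4]

Answer: Peg 0: [3, 1]
Peg 1: [2]
Peg 2: [5, 4]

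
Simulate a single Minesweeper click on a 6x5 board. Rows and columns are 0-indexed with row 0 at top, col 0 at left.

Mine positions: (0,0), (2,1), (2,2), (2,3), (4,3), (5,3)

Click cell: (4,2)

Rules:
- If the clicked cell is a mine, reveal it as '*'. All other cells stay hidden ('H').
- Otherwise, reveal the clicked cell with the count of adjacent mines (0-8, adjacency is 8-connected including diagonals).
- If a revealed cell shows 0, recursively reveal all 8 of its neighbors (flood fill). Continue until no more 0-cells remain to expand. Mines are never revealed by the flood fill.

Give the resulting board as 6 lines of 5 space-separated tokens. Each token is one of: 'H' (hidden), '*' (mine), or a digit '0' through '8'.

H H H H H
H H H H H
H H H H H
H H H H H
H H 2 H H
H H H H H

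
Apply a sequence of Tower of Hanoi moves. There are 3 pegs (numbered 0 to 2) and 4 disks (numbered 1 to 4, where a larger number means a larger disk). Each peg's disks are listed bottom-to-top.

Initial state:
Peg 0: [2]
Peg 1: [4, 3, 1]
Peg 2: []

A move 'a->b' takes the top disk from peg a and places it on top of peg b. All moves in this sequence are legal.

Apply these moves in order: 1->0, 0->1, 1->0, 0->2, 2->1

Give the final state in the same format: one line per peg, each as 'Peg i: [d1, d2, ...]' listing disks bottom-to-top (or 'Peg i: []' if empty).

Answer: Peg 0: [2]
Peg 1: [4, 3, 1]
Peg 2: []

Derivation:
After move 1 (1->0):
Peg 0: [2, 1]
Peg 1: [4, 3]
Peg 2: []

After move 2 (0->1):
Peg 0: [2]
Peg 1: [4, 3, 1]
Peg 2: []

After move 3 (1->0):
Peg 0: [2, 1]
Peg 1: [4, 3]
Peg 2: []

After move 4 (0->2):
Peg 0: [2]
Peg 1: [4, 3]
Peg 2: [1]

After move 5 (2->1):
Peg 0: [2]
Peg 1: [4, 3, 1]
Peg 2: []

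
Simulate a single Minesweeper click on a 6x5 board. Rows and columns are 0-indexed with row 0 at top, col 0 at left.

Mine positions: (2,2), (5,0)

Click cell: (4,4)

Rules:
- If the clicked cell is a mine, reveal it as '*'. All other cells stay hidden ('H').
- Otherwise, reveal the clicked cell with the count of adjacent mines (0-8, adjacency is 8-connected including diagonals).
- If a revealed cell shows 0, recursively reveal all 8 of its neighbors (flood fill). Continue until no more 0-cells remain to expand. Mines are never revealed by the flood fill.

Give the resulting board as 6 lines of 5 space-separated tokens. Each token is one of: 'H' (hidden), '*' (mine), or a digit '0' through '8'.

0 0 0 0 0
0 1 1 1 0
0 1 H 1 0
0 1 1 1 0
1 1 0 0 0
H 1 0 0 0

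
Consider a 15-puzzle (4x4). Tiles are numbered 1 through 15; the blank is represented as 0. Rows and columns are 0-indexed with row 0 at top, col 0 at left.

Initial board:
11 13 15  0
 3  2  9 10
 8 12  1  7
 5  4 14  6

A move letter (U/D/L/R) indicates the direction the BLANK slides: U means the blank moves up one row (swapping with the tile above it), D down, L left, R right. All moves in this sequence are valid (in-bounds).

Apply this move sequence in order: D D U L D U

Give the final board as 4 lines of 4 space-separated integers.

After move 1 (D):
11 13 15 10
 3  2  9  0
 8 12  1  7
 5  4 14  6

After move 2 (D):
11 13 15 10
 3  2  9  7
 8 12  1  0
 5  4 14  6

After move 3 (U):
11 13 15 10
 3  2  9  0
 8 12  1  7
 5  4 14  6

After move 4 (L):
11 13 15 10
 3  2  0  9
 8 12  1  7
 5  4 14  6

After move 5 (D):
11 13 15 10
 3  2  1  9
 8 12  0  7
 5  4 14  6

After move 6 (U):
11 13 15 10
 3  2  0  9
 8 12  1  7
 5  4 14  6

Answer: 11 13 15 10
 3  2  0  9
 8 12  1  7
 5  4 14  6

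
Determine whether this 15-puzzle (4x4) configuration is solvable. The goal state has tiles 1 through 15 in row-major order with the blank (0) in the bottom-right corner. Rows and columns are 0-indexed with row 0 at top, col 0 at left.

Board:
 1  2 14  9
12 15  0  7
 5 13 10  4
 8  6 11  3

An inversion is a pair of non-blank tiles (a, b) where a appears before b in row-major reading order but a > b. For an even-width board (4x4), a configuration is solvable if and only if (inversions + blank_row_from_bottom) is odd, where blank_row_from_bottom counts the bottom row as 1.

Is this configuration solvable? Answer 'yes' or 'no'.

Inversions: 55
Blank is in row 1 (0-indexed from top), which is row 3 counting from the bottom (bottom = 1).
55 + 3 = 58, which is even, so the puzzle is not solvable.

Answer: no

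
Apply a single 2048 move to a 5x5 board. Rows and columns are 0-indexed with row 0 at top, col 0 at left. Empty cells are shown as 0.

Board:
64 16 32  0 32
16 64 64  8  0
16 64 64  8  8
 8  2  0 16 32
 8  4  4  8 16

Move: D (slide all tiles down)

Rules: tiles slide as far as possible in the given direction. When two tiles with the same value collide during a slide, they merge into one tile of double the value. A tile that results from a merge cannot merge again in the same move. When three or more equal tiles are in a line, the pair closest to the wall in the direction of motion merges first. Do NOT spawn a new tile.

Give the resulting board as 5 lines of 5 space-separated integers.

Slide down:
col 0: [64, 16, 16, 8, 8] -> [0, 0, 64, 32, 16]
col 1: [16, 64, 64, 2, 4] -> [0, 16, 128, 2, 4]
col 2: [32, 64, 64, 0, 4] -> [0, 0, 32, 128, 4]
col 3: [0, 8, 8, 16, 8] -> [0, 0, 16, 16, 8]
col 4: [32, 0, 8, 32, 16] -> [0, 32, 8, 32, 16]

Answer:   0   0   0   0   0
  0  16   0   0  32
 64 128  32  16   8
 32   2 128  16  32
 16   4   4   8  16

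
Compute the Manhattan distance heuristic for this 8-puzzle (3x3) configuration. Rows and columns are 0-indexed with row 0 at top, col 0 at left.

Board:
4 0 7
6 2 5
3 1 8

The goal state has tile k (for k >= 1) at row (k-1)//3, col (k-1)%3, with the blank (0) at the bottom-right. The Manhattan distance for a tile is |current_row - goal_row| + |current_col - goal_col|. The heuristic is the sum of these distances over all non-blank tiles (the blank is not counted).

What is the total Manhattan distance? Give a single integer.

Tile 4: (0,0)->(1,0) = 1
Tile 7: (0,2)->(2,0) = 4
Tile 6: (1,0)->(1,2) = 2
Tile 2: (1,1)->(0,1) = 1
Tile 5: (1,2)->(1,1) = 1
Tile 3: (2,0)->(0,2) = 4
Tile 1: (2,1)->(0,0) = 3
Tile 8: (2,2)->(2,1) = 1
Sum: 1 + 4 + 2 + 1 + 1 + 4 + 3 + 1 = 17

Answer: 17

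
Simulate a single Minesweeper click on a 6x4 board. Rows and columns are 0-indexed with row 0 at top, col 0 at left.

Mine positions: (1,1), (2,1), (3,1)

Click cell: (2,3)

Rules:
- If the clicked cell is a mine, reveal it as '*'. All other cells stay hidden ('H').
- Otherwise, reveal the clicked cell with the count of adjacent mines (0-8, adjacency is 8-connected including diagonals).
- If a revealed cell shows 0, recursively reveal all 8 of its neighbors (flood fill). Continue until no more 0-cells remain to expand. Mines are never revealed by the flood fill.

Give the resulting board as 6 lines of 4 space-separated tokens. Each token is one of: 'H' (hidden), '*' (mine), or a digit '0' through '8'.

H H 1 0
H H 2 0
H H 3 0
H H 2 0
1 1 1 0
0 0 0 0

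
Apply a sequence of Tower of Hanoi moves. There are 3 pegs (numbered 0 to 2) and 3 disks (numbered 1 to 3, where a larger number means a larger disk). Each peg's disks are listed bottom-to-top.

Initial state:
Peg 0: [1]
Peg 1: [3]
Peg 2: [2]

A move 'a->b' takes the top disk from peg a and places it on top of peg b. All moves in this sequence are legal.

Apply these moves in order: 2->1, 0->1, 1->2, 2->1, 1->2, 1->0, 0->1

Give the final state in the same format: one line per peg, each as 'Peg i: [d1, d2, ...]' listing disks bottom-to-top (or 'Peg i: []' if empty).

After move 1 (2->1):
Peg 0: [1]
Peg 1: [3, 2]
Peg 2: []

After move 2 (0->1):
Peg 0: []
Peg 1: [3, 2, 1]
Peg 2: []

After move 3 (1->2):
Peg 0: []
Peg 1: [3, 2]
Peg 2: [1]

After move 4 (2->1):
Peg 0: []
Peg 1: [3, 2, 1]
Peg 2: []

After move 5 (1->2):
Peg 0: []
Peg 1: [3, 2]
Peg 2: [1]

After move 6 (1->0):
Peg 0: [2]
Peg 1: [3]
Peg 2: [1]

After move 7 (0->1):
Peg 0: []
Peg 1: [3, 2]
Peg 2: [1]

Answer: Peg 0: []
Peg 1: [3, 2]
Peg 2: [1]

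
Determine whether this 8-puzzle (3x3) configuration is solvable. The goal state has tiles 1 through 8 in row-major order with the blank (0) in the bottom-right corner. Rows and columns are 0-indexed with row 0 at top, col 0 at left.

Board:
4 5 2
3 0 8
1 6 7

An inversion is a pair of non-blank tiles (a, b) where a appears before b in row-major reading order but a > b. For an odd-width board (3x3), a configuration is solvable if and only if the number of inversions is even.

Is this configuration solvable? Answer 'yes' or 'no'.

Inversions (pairs i<j in row-major order where tile[i] > tile[j] > 0): 11
11 is odd, so the puzzle is not solvable.

Answer: no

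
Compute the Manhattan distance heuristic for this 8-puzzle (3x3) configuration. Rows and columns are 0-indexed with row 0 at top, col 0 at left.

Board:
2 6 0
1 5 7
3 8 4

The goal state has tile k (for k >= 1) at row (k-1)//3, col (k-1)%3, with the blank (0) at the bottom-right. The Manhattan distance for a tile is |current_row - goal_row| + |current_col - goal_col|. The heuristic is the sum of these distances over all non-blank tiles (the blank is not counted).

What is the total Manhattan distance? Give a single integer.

Tile 2: at (0,0), goal (0,1), distance |0-0|+|0-1| = 1
Tile 6: at (0,1), goal (1,2), distance |0-1|+|1-2| = 2
Tile 1: at (1,0), goal (0,0), distance |1-0|+|0-0| = 1
Tile 5: at (1,1), goal (1,1), distance |1-1|+|1-1| = 0
Tile 7: at (1,2), goal (2,0), distance |1-2|+|2-0| = 3
Tile 3: at (2,0), goal (0,2), distance |2-0|+|0-2| = 4
Tile 8: at (2,1), goal (2,1), distance |2-2|+|1-1| = 0
Tile 4: at (2,2), goal (1,0), distance |2-1|+|2-0| = 3
Sum: 1 + 2 + 1 + 0 + 3 + 4 + 0 + 3 = 14

Answer: 14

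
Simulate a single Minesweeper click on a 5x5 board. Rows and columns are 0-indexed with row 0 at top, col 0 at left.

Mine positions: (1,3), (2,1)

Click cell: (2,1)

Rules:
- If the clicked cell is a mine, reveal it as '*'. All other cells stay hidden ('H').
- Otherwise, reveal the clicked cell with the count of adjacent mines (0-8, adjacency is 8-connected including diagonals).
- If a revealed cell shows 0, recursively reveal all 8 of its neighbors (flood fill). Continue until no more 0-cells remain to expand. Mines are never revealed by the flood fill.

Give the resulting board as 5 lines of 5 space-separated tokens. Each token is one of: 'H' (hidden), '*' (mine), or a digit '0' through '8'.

H H H H H
H H H H H
H * H H H
H H H H H
H H H H H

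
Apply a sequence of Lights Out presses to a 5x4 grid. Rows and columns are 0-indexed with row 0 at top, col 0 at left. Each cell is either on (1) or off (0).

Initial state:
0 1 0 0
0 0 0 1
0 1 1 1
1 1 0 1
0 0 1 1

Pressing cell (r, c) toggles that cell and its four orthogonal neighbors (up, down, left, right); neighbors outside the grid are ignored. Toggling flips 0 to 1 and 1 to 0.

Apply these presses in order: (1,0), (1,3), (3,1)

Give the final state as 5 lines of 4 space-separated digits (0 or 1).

Answer: 1 1 0 1
1 1 1 0
1 0 1 0
0 0 1 1
0 1 1 1

Derivation:
After press 1 at (1,0):
1 1 0 0
1 1 0 1
1 1 1 1
1 1 0 1
0 0 1 1

After press 2 at (1,3):
1 1 0 1
1 1 1 0
1 1 1 0
1 1 0 1
0 0 1 1

After press 3 at (3,1):
1 1 0 1
1 1 1 0
1 0 1 0
0 0 1 1
0 1 1 1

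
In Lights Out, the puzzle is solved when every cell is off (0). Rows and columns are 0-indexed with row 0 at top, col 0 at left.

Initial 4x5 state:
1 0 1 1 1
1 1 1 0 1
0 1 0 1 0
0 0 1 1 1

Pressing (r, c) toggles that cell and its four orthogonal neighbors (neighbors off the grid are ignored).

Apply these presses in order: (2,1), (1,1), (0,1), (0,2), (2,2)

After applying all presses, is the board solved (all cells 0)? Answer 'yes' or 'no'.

After press 1 at (2,1):
1 0 1 1 1
1 0 1 0 1
1 0 1 1 0
0 1 1 1 1

After press 2 at (1,1):
1 1 1 1 1
0 1 0 0 1
1 1 1 1 0
0 1 1 1 1

After press 3 at (0,1):
0 0 0 1 1
0 0 0 0 1
1 1 1 1 0
0 1 1 1 1

After press 4 at (0,2):
0 1 1 0 1
0 0 1 0 1
1 1 1 1 0
0 1 1 1 1

After press 5 at (2,2):
0 1 1 0 1
0 0 0 0 1
1 0 0 0 0
0 1 0 1 1

Lights still on: 8

Answer: no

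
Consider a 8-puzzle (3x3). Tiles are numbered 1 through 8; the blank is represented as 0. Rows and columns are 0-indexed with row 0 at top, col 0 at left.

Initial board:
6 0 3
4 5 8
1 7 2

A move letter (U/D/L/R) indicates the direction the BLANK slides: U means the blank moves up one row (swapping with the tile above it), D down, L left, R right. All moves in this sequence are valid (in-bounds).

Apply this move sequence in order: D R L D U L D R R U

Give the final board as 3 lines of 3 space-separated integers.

Answer: 6 5 3
1 4 0
7 2 8

Derivation:
After move 1 (D):
6 5 3
4 0 8
1 7 2

After move 2 (R):
6 5 3
4 8 0
1 7 2

After move 3 (L):
6 5 3
4 0 8
1 7 2

After move 4 (D):
6 5 3
4 7 8
1 0 2

After move 5 (U):
6 5 3
4 0 8
1 7 2

After move 6 (L):
6 5 3
0 4 8
1 7 2

After move 7 (D):
6 5 3
1 4 8
0 7 2

After move 8 (R):
6 5 3
1 4 8
7 0 2

After move 9 (R):
6 5 3
1 4 8
7 2 0

After move 10 (U):
6 5 3
1 4 0
7 2 8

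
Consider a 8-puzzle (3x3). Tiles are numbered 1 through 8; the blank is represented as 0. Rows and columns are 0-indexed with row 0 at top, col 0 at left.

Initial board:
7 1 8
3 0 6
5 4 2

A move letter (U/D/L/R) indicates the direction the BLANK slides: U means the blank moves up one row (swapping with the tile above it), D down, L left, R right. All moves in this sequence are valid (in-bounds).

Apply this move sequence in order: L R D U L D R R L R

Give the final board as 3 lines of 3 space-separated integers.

After move 1 (L):
7 1 8
0 3 6
5 4 2

After move 2 (R):
7 1 8
3 0 6
5 4 2

After move 3 (D):
7 1 8
3 4 6
5 0 2

After move 4 (U):
7 1 8
3 0 6
5 4 2

After move 5 (L):
7 1 8
0 3 6
5 4 2

After move 6 (D):
7 1 8
5 3 6
0 4 2

After move 7 (R):
7 1 8
5 3 6
4 0 2

After move 8 (R):
7 1 8
5 3 6
4 2 0

After move 9 (L):
7 1 8
5 3 6
4 0 2

After move 10 (R):
7 1 8
5 3 6
4 2 0

Answer: 7 1 8
5 3 6
4 2 0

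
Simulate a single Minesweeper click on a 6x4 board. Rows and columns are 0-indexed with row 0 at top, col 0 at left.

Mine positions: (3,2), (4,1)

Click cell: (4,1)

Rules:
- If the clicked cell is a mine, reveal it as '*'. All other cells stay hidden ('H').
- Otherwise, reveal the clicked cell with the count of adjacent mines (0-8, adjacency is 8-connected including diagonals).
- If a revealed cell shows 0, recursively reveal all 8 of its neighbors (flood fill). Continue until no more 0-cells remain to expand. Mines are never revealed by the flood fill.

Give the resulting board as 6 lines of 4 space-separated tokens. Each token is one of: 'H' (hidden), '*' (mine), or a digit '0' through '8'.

H H H H
H H H H
H H H H
H H H H
H * H H
H H H H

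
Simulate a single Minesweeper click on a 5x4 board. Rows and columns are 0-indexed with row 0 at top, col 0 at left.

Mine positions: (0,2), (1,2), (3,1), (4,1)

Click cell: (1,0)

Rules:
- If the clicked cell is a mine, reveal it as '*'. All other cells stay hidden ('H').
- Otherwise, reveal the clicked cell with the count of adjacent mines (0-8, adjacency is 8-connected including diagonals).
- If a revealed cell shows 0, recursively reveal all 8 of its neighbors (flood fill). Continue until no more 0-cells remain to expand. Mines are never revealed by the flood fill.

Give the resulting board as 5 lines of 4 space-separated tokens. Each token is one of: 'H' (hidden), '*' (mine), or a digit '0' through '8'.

0 2 H H
0 2 H H
1 2 H H
H H H H
H H H H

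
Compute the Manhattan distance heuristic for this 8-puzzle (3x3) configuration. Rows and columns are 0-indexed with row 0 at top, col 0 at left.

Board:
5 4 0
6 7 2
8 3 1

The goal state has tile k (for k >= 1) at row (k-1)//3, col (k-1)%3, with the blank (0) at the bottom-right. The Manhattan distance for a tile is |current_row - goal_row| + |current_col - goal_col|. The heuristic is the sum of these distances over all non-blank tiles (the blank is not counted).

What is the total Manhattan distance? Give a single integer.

Answer: 18

Derivation:
Tile 5: at (0,0), goal (1,1), distance |0-1|+|0-1| = 2
Tile 4: at (0,1), goal (1,0), distance |0-1|+|1-0| = 2
Tile 6: at (1,0), goal (1,2), distance |1-1|+|0-2| = 2
Tile 7: at (1,1), goal (2,0), distance |1-2|+|1-0| = 2
Tile 2: at (1,2), goal (0,1), distance |1-0|+|2-1| = 2
Tile 8: at (2,0), goal (2,1), distance |2-2|+|0-1| = 1
Tile 3: at (2,1), goal (0,2), distance |2-0|+|1-2| = 3
Tile 1: at (2,2), goal (0,0), distance |2-0|+|2-0| = 4
Sum: 2 + 2 + 2 + 2 + 2 + 1 + 3 + 4 = 18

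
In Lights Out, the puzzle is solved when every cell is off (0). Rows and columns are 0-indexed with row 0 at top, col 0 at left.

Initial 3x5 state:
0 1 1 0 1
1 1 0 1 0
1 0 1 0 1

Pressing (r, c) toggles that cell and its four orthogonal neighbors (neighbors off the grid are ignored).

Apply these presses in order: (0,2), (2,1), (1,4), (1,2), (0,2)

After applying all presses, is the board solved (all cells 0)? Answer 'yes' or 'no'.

After press 1 at (0,2):
0 0 0 1 1
1 1 1 1 0
1 0 1 0 1

After press 2 at (2,1):
0 0 0 1 1
1 0 1 1 0
0 1 0 0 1

After press 3 at (1,4):
0 0 0 1 0
1 0 1 0 1
0 1 0 0 0

After press 4 at (1,2):
0 0 1 1 0
1 1 0 1 1
0 1 1 0 0

After press 5 at (0,2):
0 1 0 0 0
1 1 1 1 1
0 1 1 0 0

Lights still on: 8

Answer: no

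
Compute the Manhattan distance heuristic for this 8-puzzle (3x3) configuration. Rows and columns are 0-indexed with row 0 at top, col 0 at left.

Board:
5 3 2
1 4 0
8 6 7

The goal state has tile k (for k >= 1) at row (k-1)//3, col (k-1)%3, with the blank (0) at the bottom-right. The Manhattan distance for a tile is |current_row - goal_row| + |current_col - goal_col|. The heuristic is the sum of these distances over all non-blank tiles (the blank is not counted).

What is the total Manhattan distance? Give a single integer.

Tile 5: at (0,0), goal (1,1), distance |0-1|+|0-1| = 2
Tile 3: at (0,1), goal (0,2), distance |0-0|+|1-2| = 1
Tile 2: at (0,2), goal (0,1), distance |0-0|+|2-1| = 1
Tile 1: at (1,0), goal (0,0), distance |1-0|+|0-0| = 1
Tile 4: at (1,1), goal (1,0), distance |1-1|+|1-0| = 1
Tile 8: at (2,0), goal (2,1), distance |2-2|+|0-1| = 1
Tile 6: at (2,1), goal (1,2), distance |2-1|+|1-2| = 2
Tile 7: at (2,2), goal (2,0), distance |2-2|+|2-0| = 2
Sum: 2 + 1 + 1 + 1 + 1 + 1 + 2 + 2 = 11

Answer: 11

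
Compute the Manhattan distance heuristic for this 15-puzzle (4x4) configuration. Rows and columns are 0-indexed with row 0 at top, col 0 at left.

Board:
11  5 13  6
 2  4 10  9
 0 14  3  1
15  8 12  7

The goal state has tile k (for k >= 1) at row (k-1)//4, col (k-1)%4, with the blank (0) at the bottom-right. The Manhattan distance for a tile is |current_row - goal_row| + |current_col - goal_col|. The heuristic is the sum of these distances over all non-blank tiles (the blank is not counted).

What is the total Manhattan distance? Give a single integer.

Answer: 44

Derivation:
Tile 11: at (0,0), goal (2,2), distance |0-2|+|0-2| = 4
Tile 5: at (0,1), goal (1,0), distance |0-1|+|1-0| = 2
Tile 13: at (0,2), goal (3,0), distance |0-3|+|2-0| = 5
Tile 6: at (0,3), goal (1,1), distance |0-1|+|3-1| = 3
Tile 2: at (1,0), goal (0,1), distance |1-0|+|0-1| = 2
Tile 4: at (1,1), goal (0,3), distance |1-0|+|1-3| = 3
Tile 10: at (1,2), goal (2,1), distance |1-2|+|2-1| = 2
Tile 9: at (1,3), goal (2,0), distance |1-2|+|3-0| = 4
Tile 14: at (2,1), goal (3,1), distance |2-3|+|1-1| = 1
Tile 3: at (2,2), goal (0,2), distance |2-0|+|2-2| = 2
Tile 1: at (2,3), goal (0,0), distance |2-0|+|3-0| = 5
Tile 15: at (3,0), goal (3,2), distance |3-3|+|0-2| = 2
Tile 8: at (3,1), goal (1,3), distance |3-1|+|1-3| = 4
Tile 12: at (3,2), goal (2,3), distance |3-2|+|2-3| = 2
Tile 7: at (3,3), goal (1,2), distance |3-1|+|3-2| = 3
Sum: 4 + 2 + 5 + 3 + 2 + 3 + 2 + 4 + 1 + 2 + 5 + 2 + 4 + 2 + 3 = 44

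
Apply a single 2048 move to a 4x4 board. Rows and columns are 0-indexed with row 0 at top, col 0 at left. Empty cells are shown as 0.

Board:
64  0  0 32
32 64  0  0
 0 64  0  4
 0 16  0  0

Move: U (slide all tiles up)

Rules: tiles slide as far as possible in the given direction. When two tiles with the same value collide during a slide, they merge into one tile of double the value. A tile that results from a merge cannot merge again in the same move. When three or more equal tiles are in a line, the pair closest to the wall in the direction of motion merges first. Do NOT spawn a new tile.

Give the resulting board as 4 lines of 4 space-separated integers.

Slide up:
col 0: [64, 32, 0, 0] -> [64, 32, 0, 0]
col 1: [0, 64, 64, 16] -> [128, 16, 0, 0]
col 2: [0, 0, 0, 0] -> [0, 0, 0, 0]
col 3: [32, 0, 4, 0] -> [32, 4, 0, 0]

Answer:  64 128   0  32
 32  16   0   4
  0   0   0   0
  0   0   0   0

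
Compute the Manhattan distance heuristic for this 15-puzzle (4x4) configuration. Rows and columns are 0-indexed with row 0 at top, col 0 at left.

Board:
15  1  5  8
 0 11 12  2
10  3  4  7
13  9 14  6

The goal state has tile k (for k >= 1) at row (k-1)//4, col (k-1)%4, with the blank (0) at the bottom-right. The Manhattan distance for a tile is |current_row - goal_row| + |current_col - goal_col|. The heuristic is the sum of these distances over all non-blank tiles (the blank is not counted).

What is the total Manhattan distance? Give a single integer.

Answer: 33

Derivation:
Tile 15: at (0,0), goal (3,2), distance |0-3|+|0-2| = 5
Tile 1: at (0,1), goal (0,0), distance |0-0|+|1-0| = 1
Tile 5: at (0,2), goal (1,0), distance |0-1|+|2-0| = 3
Tile 8: at (0,3), goal (1,3), distance |0-1|+|3-3| = 1
Tile 11: at (1,1), goal (2,2), distance |1-2|+|1-2| = 2
Tile 12: at (1,2), goal (2,3), distance |1-2|+|2-3| = 2
Tile 2: at (1,3), goal (0,1), distance |1-0|+|3-1| = 3
Tile 10: at (2,0), goal (2,1), distance |2-2|+|0-1| = 1
Tile 3: at (2,1), goal (0,2), distance |2-0|+|1-2| = 3
Tile 4: at (2,2), goal (0,3), distance |2-0|+|2-3| = 3
Tile 7: at (2,3), goal (1,2), distance |2-1|+|3-2| = 2
Tile 13: at (3,0), goal (3,0), distance |3-3|+|0-0| = 0
Tile 9: at (3,1), goal (2,0), distance |3-2|+|1-0| = 2
Tile 14: at (3,2), goal (3,1), distance |3-3|+|2-1| = 1
Tile 6: at (3,3), goal (1,1), distance |3-1|+|3-1| = 4
Sum: 5 + 1 + 3 + 1 + 2 + 2 + 3 + 1 + 3 + 3 + 2 + 0 + 2 + 1 + 4 = 33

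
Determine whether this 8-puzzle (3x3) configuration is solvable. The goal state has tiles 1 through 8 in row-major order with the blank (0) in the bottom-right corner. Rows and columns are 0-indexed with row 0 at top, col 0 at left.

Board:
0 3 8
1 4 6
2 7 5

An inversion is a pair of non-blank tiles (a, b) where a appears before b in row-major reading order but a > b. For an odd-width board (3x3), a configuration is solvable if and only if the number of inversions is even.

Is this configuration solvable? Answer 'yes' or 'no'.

Answer: yes

Derivation:
Inversions (pairs i<j in row-major order where tile[i] > tile[j] > 0): 12
12 is even, so the puzzle is solvable.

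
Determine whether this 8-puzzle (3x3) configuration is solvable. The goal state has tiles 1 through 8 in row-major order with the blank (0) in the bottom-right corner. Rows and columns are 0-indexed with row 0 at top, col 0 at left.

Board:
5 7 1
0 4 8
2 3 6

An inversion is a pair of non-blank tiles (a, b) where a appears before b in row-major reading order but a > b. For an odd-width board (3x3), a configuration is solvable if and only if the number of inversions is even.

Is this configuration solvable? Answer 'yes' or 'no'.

Inversions (pairs i<j in row-major order where tile[i] > tile[j] > 0): 14
14 is even, so the puzzle is solvable.

Answer: yes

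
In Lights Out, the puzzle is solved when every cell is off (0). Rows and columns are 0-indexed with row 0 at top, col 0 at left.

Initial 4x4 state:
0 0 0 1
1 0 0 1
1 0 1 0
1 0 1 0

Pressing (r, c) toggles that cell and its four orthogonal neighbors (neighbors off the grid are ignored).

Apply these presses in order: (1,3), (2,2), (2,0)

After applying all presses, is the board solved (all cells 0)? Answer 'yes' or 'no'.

Answer: yes

Derivation:
After press 1 at (1,3):
0 0 0 0
1 0 1 0
1 0 1 1
1 0 1 0

After press 2 at (2,2):
0 0 0 0
1 0 0 0
1 1 0 0
1 0 0 0

After press 3 at (2,0):
0 0 0 0
0 0 0 0
0 0 0 0
0 0 0 0

Lights still on: 0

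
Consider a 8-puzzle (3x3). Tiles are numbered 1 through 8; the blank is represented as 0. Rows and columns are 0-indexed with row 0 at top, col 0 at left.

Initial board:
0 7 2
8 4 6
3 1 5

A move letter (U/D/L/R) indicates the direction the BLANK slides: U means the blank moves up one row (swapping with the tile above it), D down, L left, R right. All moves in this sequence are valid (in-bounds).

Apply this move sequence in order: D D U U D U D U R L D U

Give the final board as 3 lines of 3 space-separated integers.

After move 1 (D):
8 7 2
0 4 6
3 1 5

After move 2 (D):
8 7 2
3 4 6
0 1 5

After move 3 (U):
8 7 2
0 4 6
3 1 5

After move 4 (U):
0 7 2
8 4 6
3 1 5

After move 5 (D):
8 7 2
0 4 6
3 1 5

After move 6 (U):
0 7 2
8 4 6
3 1 5

After move 7 (D):
8 7 2
0 4 6
3 1 5

After move 8 (U):
0 7 2
8 4 6
3 1 5

After move 9 (R):
7 0 2
8 4 6
3 1 5

After move 10 (L):
0 7 2
8 4 6
3 1 5

After move 11 (D):
8 7 2
0 4 6
3 1 5

After move 12 (U):
0 7 2
8 4 6
3 1 5

Answer: 0 7 2
8 4 6
3 1 5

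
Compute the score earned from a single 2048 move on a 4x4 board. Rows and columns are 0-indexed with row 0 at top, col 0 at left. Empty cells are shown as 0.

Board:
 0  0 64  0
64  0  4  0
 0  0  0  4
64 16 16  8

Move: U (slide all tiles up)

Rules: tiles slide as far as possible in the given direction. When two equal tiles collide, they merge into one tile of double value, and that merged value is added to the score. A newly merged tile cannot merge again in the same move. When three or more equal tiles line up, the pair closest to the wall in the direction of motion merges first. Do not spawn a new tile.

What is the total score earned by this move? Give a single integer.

Slide up:
col 0: [0, 64, 0, 64] -> [128, 0, 0, 0]  score +128 (running 128)
col 1: [0, 0, 0, 16] -> [16, 0, 0, 0]  score +0 (running 128)
col 2: [64, 4, 0, 16] -> [64, 4, 16, 0]  score +0 (running 128)
col 3: [0, 0, 4, 8] -> [4, 8, 0, 0]  score +0 (running 128)
Board after move:
128  16  64   4
  0   0   4   8
  0   0  16   0
  0   0   0   0

Answer: 128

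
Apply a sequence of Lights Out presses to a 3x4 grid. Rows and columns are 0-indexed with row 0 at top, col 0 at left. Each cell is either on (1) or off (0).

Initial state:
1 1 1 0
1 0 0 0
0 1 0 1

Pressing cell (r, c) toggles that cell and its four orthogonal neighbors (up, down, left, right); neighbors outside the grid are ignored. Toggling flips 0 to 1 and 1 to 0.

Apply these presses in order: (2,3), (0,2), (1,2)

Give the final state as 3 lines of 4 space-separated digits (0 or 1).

After press 1 at (2,3):
1 1 1 0
1 0 0 1
0 1 1 0

After press 2 at (0,2):
1 0 0 1
1 0 1 1
0 1 1 0

After press 3 at (1,2):
1 0 1 1
1 1 0 0
0 1 0 0

Answer: 1 0 1 1
1 1 0 0
0 1 0 0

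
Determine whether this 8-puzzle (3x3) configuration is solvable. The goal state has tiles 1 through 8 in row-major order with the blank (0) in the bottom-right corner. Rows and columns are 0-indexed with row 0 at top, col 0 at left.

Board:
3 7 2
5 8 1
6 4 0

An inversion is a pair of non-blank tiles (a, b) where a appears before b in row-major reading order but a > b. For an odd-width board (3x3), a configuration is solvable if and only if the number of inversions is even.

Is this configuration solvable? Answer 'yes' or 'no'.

Answer: yes

Derivation:
Inversions (pairs i<j in row-major order where tile[i] > tile[j] > 0): 14
14 is even, so the puzzle is solvable.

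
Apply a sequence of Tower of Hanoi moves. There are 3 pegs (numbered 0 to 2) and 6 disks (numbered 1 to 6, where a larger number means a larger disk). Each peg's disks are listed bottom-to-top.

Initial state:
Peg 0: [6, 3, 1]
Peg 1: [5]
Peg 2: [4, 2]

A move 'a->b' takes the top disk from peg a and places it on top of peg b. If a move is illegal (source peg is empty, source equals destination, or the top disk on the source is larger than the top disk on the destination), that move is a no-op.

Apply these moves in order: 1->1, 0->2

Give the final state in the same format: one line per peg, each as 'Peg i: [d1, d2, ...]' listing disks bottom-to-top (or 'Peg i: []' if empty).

Answer: Peg 0: [6, 3]
Peg 1: [5]
Peg 2: [4, 2, 1]

Derivation:
After move 1 (1->1):
Peg 0: [6, 3, 1]
Peg 1: [5]
Peg 2: [4, 2]

After move 2 (0->2):
Peg 0: [6, 3]
Peg 1: [5]
Peg 2: [4, 2, 1]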